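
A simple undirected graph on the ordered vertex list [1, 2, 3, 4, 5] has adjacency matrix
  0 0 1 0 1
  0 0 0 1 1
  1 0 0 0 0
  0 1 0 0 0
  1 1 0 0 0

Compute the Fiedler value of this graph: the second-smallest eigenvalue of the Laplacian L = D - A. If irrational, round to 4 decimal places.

Reading degrees in the order [1, 2, 3, 4, 5] gives [2, 2, 1, 1, 2]; set D = diag(2, 2, 1, 1, 2) and form L = D - A. Computing the eigenvalues of L and sorting gives [0, 0.3820, 1.3820, 2.6180, 3.6180]. The Fiedler value lambda_2 = 0.3820 is strictly positive, so the graph is connected.

0.3820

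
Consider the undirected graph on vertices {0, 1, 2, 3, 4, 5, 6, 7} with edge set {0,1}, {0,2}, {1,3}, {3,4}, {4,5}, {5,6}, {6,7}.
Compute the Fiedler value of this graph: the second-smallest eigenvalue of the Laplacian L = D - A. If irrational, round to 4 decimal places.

0.1522

Reading degrees in the order [0, 1, 2, 3, 4, 5, 6, 7] gives [2, 2, 1, 2, 2, 2, 2, 1]; set D = diag(2, 2, 1, 2, 2, 2, 2, 1) and form L = D - A. Computing the eigenvalues of L and sorting gives [0, 0.1522, 0.5858, 1.2346, 2, 2.7654, 3.4142, 3.8478]. The Fiedler value lambda_2 = 0.1522 is strictly positive, so the graph is connected.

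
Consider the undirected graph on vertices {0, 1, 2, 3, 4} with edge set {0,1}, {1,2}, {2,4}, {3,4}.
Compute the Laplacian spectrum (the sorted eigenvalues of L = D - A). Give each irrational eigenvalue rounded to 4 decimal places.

[0, 0.3820, 1.3820, 2.6180, 3.6180]

Reading degrees in the order [0, 1, 2, 3, 4] gives [1, 2, 2, 1, 2]; set D = diag(1, 2, 2, 1, 2) and form L = D - A. The multiplicity of 0 as a Laplacian eigenvalue equals the number of connected components. The single zero eigenvalue shows the graph is connected. The largest eigenvalue, 3.6180, is at most the vertex count 5.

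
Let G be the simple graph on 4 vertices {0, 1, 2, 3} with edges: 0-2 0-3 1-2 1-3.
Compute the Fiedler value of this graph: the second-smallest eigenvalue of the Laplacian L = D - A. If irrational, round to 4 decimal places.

2

With the vertex order [0, 1, 2, 3], the degrees are [2, 2, 2, 2], giving D = diag(2, 2, 2, 2) and L = D - A. The sorted Laplacian eigenvalues are [0, 2, 2, 4]; the algebraic connectivity is the second entry, 2. The eigenvalues sum to 8, which equals trace(L) = 2|E|. By the matrix-tree theorem the graph has (1/4) * product of the nonzero eigenvalues = 4 spanning trees.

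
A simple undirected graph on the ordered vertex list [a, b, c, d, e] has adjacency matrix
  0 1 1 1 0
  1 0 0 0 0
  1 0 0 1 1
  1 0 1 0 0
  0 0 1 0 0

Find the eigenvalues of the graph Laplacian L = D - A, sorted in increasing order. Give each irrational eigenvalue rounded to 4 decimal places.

With the vertex order [a, b, c, d, e], the degrees are [3, 1, 3, 2, 1], giving D = diag(3, 1, 3, 2, 1) and L = D - A. Diagonalising L (or applying a numerical eigensolver to the 5x5 matrix) gives the spectrum above. The single zero eigenvalue shows the graph is connected. There is one zero in the spectrum, matching the 1 component. By the matrix-tree theorem the graph has (1/5) * product of the nonzero eigenvalues = 3 spanning trees.

[0, 0.6972, 1.3820, 3.6180, 4.3028]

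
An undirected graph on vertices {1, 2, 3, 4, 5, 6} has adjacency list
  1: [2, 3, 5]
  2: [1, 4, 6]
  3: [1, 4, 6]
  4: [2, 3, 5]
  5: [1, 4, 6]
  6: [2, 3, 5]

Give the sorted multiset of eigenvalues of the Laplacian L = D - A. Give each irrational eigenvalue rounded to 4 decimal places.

[0, 3, 3, 3, 3, 6]

Reading degrees in the order [1, 2, 3, 4, 5, 6] gives [3, 3, 3, 3, 3, 3]; set D = diag(3, 3, 3, 3, 3, 3) and form L = D - A. Diagonalising L (or applying a numerical eigensolver to the 6x6 matrix) gives the spectrum above. The largest eigenvalue, 6, is at most the vertex count 6. By the matrix-tree theorem the graph has (1/6) * product of the nonzero eigenvalues = 81 spanning trees.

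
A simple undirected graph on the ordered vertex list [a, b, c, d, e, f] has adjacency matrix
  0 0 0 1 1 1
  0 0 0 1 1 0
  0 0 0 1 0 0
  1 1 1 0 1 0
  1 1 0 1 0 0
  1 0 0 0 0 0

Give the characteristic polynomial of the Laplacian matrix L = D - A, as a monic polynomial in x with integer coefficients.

With the vertex order [a, b, c, d, e, f], the degrees are [3, 2, 1, 4, 3, 1], giving D = diag(3, 2, 1, 4, 3, 1) and L = D - A. Computing det(xI - L) by cofactor expansion (or equivalently via sum-over-permutations) gives x^6 - 14x^5 + 71x^4 - 158x^3 + 149x^2 - 48x. The coefficient of x^5 equals -trace(L) = -14, matching the sum of degrees.

x^6 - 14x^5 + 71x^4 - 158x^3 + 149x^2 - 48x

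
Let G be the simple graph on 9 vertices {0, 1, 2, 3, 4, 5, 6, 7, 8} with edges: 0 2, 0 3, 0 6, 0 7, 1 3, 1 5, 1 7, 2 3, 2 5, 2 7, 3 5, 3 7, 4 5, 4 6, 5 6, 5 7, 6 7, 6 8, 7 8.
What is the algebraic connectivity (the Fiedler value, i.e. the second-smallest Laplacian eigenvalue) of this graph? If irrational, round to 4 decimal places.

1.7244

Reading degrees in the order [0, 1, 2, 3, 4, 5, 6, 7, 8] gives [4, 3, 4, 5, 2, 6, 5, 7, 2]; set D = diag(4, 3, 4, 5, 2, 6, 5, 7, 2) and form L = D - A. The smallest Laplacian eigenvalue is always 0. The next one, lambda_2 = 1.7244, measures how hard the graph is to disconnect: larger values mean better connectivity. By the matrix-tree theorem the graph has (1/9) * product of the nonzero eigenvalues = 9126 spanning trees.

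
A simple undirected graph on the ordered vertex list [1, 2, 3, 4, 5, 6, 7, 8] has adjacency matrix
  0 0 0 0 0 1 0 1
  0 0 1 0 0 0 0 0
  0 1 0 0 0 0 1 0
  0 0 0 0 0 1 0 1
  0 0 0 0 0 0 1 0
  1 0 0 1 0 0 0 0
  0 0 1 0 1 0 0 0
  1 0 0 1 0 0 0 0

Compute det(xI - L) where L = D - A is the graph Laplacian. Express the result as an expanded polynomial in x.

x^8 - 14x^7 + 78x^6 - 220x^5 + 328x^4 - 240x^3 + 64x^2

With the vertex order [1, 2, 3, 4, 5, 6, 7, 8], the degrees are [2, 1, 2, 2, 1, 2, 2, 2], giving D = diag(2, 1, 2, 2, 1, 2, 2, 2) and L = D - A. L has integer entries, so p(x) = det(xI - L) has integer coefficients. Expanding the determinant yields x^8 - 14x^7 + 78x^6 - 220x^5 + 328x^4 - 240x^3 + 64x^2. The constant term is 0 because L is singular (the all-ones vector lies in its kernel). The largest eigenvalue, 4, is at most the vertex count 8. There are 2 zeros in the spectrum, matching the 2 components.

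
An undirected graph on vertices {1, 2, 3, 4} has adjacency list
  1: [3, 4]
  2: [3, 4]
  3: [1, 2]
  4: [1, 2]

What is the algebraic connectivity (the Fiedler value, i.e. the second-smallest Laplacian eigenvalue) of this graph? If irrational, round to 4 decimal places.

With the vertex order [1, 2, 3, 4], the degrees are [2, 2, 2, 2], giving D = diag(2, 2, 2, 2) and L = D - A. Computing the eigenvalues of L and sorting gives [0, 2, 2, 4]. The Fiedler value lambda_2 = 2 is strictly positive, so the graph is connected.

2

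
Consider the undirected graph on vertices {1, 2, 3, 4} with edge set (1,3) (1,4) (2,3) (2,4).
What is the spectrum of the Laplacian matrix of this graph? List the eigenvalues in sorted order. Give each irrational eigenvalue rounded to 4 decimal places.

[0, 2, 2, 4]

Reading degrees in the order [1, 2, 3, 4] gives [2, 2, 2, 2]; set D = diag(2, 2, 2, 2) and form L = D - A. The multiplicity of 0 as a Laplacian eigenvalue equals the number of connected components. There is one zero in the spectrum, matching the 1 component. The eigenvalues sum to 8, which equals trace(L) = 2|E|.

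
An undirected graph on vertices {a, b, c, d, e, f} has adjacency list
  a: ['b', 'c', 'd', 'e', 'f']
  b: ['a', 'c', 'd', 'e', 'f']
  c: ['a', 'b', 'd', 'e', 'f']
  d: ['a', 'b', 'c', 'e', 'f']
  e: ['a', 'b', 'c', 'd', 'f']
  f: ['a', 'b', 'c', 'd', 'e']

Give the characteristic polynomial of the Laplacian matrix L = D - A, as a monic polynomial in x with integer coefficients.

Each diagonal entry of L is the vertex degree and each off-diagonal entry is -1 where an edge is present, 0 otherwise; in the order [a, b, c, d, e, f] the diagonal is [5, 5, 5, 5, 5, 5]. Computing det(xI - L) by cofactor expansion (or equivalently via sum-over-permutations) gives x^6 - 30x^5 + 360x^4 - 2160x^3 + 6480x^2 - 7776x. Since p(0) = det(-L) = 0, x divides p(x). The largest eigenvalue, 6, is at most the vertex count 6.

x^6 - 30x^5 + 360x^4 - 2160x^3 + 6480x^2 - 7776x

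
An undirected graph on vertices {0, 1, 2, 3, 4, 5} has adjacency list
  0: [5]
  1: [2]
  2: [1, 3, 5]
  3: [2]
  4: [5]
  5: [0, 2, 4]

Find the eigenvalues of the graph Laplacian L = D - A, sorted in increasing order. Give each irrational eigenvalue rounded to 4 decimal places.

Reading degrees in the order [0, 1, 2, 3, 4, 5] gives [1, 1, 3, 1, 1, 3]; set D = diag(1, 1, 3, 1, 1, 3) and form L = D - A. The multiplicity of 0 as a Laplacian eigenvalue equals the number of connected components. The eigenvalues sum to 10, which equals trace(L) = 2|E|.

[0, 0.4384, 1, 1, 3, 4.5616]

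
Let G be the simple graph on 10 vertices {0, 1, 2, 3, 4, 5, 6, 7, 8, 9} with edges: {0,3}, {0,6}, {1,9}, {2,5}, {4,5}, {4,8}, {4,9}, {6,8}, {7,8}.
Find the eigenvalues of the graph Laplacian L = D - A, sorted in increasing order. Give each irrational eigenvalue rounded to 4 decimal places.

[0, 0.1700, 0.3820, 0.5078, 1.3820, 1.6959, 2.6180, 2.8758, 3.6180, 4.7505]

Each diagonal entry of L is the vertex degree and each off-diagonal entry is -1 where an edge is present, 0 otherwise; in the order [0, 1, 2, 3, 4, 5, 6, 7, 8, 9] the diagonal is [2, 1, 1, 1, 3, 2, 2, 1, 3, 2]. L is symmetric positive semidefinite, so every eigenvalue is real and nonnegative. By the matrix-tree theorem the graph has (1/10) * product of the nonzero eigenvalues = 1 spanning tree.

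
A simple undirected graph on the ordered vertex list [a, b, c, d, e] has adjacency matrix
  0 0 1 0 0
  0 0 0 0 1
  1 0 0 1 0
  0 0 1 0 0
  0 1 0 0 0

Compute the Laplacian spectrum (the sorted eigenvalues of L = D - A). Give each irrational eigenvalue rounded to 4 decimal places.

With the vertex order [a, b, c, d, e], the degrees are [1, 1, 2, 1, 1], giving D = diag(1, 1, 2, 1, 1) and L = D - A. The multiplicity of 0 as a Laplacian eigenvalue equals the number of connected components. The 2 zero eigenvalues correspond to the 2 connected components. The eigenvalues sum to 6, which equals trace(L) = 2|E|.

[0, 0, 1, 2, 3]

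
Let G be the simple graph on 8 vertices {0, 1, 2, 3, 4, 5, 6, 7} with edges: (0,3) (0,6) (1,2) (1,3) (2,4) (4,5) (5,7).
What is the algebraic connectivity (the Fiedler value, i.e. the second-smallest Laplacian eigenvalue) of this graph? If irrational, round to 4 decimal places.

0.1522

Reading degrees in the order [0, 1, 2, 3, 4, 5, 6, 7] gives [2, 2, 2, 2, 2, 2, 1, 1]; set D = diag(2, 2, 2, 2, 2, 2, 1, 1) and form L = D - A. The sorted Laplacian eigenvalues are [0, 0.1522, 0.5858, 1.2346, 2, 2.7654, 3.4142, 3.8478]; the algebraic connectivity is the second entry, 0.1522.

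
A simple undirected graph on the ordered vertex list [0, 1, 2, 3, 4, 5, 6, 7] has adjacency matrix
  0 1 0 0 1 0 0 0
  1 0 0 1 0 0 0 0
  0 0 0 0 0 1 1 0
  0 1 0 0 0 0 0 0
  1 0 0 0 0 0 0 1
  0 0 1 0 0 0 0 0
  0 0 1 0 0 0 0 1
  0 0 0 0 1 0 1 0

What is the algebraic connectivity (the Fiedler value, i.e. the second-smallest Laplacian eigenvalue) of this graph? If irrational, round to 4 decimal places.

0.1522

Each diagonal entry of L is the vertex degree and each off-diagonal entry is -1 where an edge is present, 0 otherwise; in the order [0, 1, 2, 3, 4, 5, 6, 7] the diagonal is [2, 2, 2, 1, 2, 1, 2, 2]. The smallest Laplacian eigenvalue is always 0. The next one, lambda_2 = 0.1522, measures how hard the graph is to disconnect: larger values mean better connectivity. By the matrix-tree theorem the graph has (1/8) * product of the nonzero eigenvalues = 1 spanning tree.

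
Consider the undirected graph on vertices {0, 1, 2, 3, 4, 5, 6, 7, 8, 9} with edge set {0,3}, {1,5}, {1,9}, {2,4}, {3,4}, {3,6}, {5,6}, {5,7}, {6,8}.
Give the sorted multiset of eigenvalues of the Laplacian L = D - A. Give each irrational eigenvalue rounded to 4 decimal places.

Reading degrees in the order [0, 1, 2, 3, 4, 5, 6, 7, 8, 9] gives [1, 2, 1, 3, 2, 3, 3, 1, 1, 1]; set D = diag(1, 2, 1, 3, 2, 3, 3, 1, 1, 1) and form L = D - A. The multiplicity of 0 as a Laplacian eigenvalue equals the number of connected components. The single zero eigenvalue shows the graph is connected. There is one zero in the spectrum, matching the 1 component.

[0, 0.1729, 0.4755, 0.6617, 0.7420, 2, 2.2091, 2.9065, 3.9563, 4.8760]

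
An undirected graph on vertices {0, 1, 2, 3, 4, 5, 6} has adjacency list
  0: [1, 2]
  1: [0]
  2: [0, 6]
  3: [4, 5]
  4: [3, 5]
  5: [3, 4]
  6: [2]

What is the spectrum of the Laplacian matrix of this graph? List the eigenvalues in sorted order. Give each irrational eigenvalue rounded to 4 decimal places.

Reading degrees in the order [0, 1, 2, 3, 4, 5, 6] gives [2, 1, 2, 2, 2, 2, 1]; set D = diag(2, 1, 2, 2, 2, 2, 1) and form L = D - A. The multiplicity of 0 as a Laplacian eigenvalue equals the number of connected components. The 2 zero eigenvalues correspond to the 2 connected components.

[0, 0, 0.5858, 2, 3, 3, 3.4142]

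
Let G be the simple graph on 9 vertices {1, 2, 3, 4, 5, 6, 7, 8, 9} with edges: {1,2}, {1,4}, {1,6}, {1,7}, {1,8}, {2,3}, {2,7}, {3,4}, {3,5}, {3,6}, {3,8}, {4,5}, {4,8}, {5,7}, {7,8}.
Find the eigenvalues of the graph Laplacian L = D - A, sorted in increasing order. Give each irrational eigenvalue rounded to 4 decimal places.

Each diagonal entry of L is the vertex degree and each off-diagonal entry is -1 where an edge is present, 0 otherwise; in the order [1, 2, 3, 4, 5, 6, 7, 8, 9] the diagonal is [5, 3, 5, 4, 3, 2, 4, 4, 0]. The multiplicity of 0 as a Laplacian eigenvalue equals the number of connected components. The 2 zero eigenvalues correspond to the 2 connected components.

[0, 0, 1.8742, 2.5689, 3.3174, 4, 5, 6.2723, 6.9671]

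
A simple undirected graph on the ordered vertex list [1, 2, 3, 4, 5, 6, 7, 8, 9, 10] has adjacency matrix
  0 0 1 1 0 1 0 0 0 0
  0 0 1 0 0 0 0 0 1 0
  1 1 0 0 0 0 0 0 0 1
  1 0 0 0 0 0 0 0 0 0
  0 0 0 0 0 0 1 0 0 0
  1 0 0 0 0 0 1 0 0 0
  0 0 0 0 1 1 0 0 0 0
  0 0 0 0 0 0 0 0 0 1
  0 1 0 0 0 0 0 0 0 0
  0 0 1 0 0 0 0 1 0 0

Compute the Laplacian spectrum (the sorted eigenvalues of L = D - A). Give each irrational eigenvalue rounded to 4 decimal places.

Each diagonal entry of L is the vertex degree and each off-diagonal entry is -1 where an edge is present, 0 otherwise; in the order [1, 2, 3, 4, 5, 6, 7, 8, 9, 10] the diagonal is [3, 2, 3, 1, 1, 2, 2, 1, 1, 2]. Since every row of L sums to 0, the all-ones vector is in the kernel and 0 is an eigenvalue. The single zero eigenvalue shows the graph is connected. The largest eigenvalue, 4.7505, is at most the vertex count 10. The eigenvalues sum to 18, which equals trace(L) = 2|E|.

[0, 0.1700, 0.3820, 0.5078, 1.3820, 1.6959, 2.6180, 2.8758, 3.6180, 4.7505]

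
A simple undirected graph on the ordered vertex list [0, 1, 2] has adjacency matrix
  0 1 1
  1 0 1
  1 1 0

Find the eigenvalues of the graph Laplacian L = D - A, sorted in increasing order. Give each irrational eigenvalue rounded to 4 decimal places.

Each diagonal entry of L is the vertex degree and each off-diagonal entry is -1 where an edge is present, 0 otherwise; in the order [0, 1, 2] the diagonal is [2, 2, 2]. Since every row of L sums to 0, the all-ones vector is in the kernel and 0 is an eigenvalue.

[0, 3, 3]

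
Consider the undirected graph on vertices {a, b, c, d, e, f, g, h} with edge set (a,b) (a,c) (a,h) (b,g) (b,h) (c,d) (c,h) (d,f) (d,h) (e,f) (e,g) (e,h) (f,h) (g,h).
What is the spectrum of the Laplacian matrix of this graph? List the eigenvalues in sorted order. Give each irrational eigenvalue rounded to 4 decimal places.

Reading degrees in the order [a, b, c, d, e, f, g, h] gives [3, 3, 3, 3, 3, 3, 3, 7]; set D = diag(3, 3, 3, 3, 3, 3, 3, 7) and form L = D - A. Diagonalising L (or applying a numerical eigensolver to the 8x8 matrix) gives the spectrum above. The eigenvalues sum to 28, which equals trace(L) = 2|E|.

[0, 1.7530, 1.7530, 3.4450, 3.4450, 4.8019, 4.8019, 8]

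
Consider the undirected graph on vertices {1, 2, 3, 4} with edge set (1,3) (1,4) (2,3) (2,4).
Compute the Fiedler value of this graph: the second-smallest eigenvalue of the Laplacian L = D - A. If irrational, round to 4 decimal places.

2

Each diagonal entry of L is the vertex degree and each off-diagonal entry is -1 where an edge is present, 0 otherwise; in the order [1, 2, 3, 4] the diagonal is [2, 2, 2, 2]. The smallest Laplacian eigenvalue is always 0. The next one, lambda_2 = 2, measures how hard the graph is to disconnect: larger values mean better connectivity. The largest eigenvalue, 4, is at most the vertex count 4. There is one zero in the spectrum, matching the 1 component.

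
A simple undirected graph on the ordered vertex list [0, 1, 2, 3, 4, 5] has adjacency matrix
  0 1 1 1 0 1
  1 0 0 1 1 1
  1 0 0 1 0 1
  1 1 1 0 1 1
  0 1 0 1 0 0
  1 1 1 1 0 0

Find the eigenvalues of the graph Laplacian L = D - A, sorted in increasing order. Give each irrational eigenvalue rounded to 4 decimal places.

[0, 1.8299, 3.6889, 5, 5.4812, 6]

Each diagonal entry of L is the vertex degree and each off-diagonal entry is -1 where an edge is present, 0 otherwise; in the order [0, 1, 2, 3, 4, 5] the diagonal is [4, 4, 3, 5, 2, 4]. L is symmetric positive semidefinite, so every eigenvalue is real and nonnegative. By the matrix-tree theorem the graph has (1/6) * product of the nonzero eigenvalues = 185 spanning trees.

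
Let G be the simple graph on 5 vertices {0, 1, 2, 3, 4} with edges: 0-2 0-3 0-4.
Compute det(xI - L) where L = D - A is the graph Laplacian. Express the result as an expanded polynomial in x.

x^5 - 6x^4 + 9x^3 - 4x^2

With the vertex order [0, 1, 2, 3, 4], the degrees are [3, 0, 1, 1, 1], giving D = diag(3, 0, 1, 1, 1) and L = D - A. L has integer entries, so p(x) = det(xI - L) has integer coefficients. Expanding the determinant yields x^5 - 6x^4 + 9x^3 - 4x^2. The coefficient of x^4 equals -trace(L) = -6, matching the sum of degrees. The eigenvalues sum to 6, which equals trace(L) = 2|E|.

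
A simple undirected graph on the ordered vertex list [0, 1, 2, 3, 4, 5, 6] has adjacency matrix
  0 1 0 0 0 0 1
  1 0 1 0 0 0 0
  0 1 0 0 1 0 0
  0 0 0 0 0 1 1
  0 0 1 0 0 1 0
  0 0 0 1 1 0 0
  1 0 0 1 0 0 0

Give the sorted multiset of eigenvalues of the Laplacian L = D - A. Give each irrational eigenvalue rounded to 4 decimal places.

Reading degrees in the order [0, 1, 2, 3, 4, 5, 6] gives [2, 2, 2, 2, 2, 2, 2]; set D = diag(2, 2, 2, 2, 2, 2, 2) and form L = D - A. The multiplicity of 0 as a Laplacian eigenvalue equals the number of connected components. The single zero eigenvalue shows the graph is connected. The largest eigenvalue, 3.8019, is at most the vertex count 7. The eigenvalues sum to 14, which equals trace(L) = 2|E|.

[0, 0.7530, 0.7530, 2.4450, 2.4450, 3.8019, 3.8019]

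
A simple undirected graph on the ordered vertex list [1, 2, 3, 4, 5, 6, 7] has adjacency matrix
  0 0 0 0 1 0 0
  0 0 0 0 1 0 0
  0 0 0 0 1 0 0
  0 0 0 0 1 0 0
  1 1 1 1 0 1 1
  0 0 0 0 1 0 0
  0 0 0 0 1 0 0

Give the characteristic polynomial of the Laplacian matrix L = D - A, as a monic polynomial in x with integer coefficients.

x^7 - 12x^6 + 45x^5 - 80x^4 + 75x^3 - 36x^2 + 7x

Each diagonal entry of L is the vertex degree and each off-diagonal entry is -1 where an edge is present, 0 otherwise; in the order [1, 2, 3, 4, 5, 6, 7] the diagonal is [1, 1, 1, 1, 6, 1, 1]. Computing det(xI - L) by cofactor expansion (or equivalently via sum-over-permutations) gives x^7 - 12x^6 + 45x^5 - 80x^4 + 75x^3 - 36x^2 + 7x. Since p(0) = det(-L) = 0, x divides p(x). By the matrix-tree theorem the graph has (1/7) * product of the nonzero eigenvalues = 1 spanning tree.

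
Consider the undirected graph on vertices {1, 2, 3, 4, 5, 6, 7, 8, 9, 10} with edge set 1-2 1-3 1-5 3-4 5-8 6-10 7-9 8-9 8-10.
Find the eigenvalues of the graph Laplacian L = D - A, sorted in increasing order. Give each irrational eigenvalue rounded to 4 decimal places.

Each diagonal entry of L is the vertex degree and each off-diagonal entry is -1 where an edge is present, 0 otherwise; in the order [1, 2, 3, 4, 5, 6, 7, 8, 9, 10] the diagonal is [3, 1, 2, 1, 2, 1, 1, 3, 2, 2]. L is symmetric positive semidefinite, so every eigenvalue is real and nonnegative. The single zero eigenvalue shows the graph is connected. By the matrix-tree theorem the graph has (1/10) * product of the nonzero eigenvalues = 1 spanning tree.

[0, 0.1561, 0.3820, 0.5965, 1.1864, 2, 2.4539, 2.6180, 4.0305, 4.5767]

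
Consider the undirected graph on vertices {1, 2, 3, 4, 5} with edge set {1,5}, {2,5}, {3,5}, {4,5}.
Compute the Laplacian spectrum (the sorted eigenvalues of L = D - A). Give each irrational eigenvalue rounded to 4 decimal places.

Reading degrees in the order [1, 2, 3, 4, 5] gives [1, 1, 1, 1, 4]; set D = diag(1, 1, 1, 1, 4) and form L = D - A. Diagonalising L (or applying a numerical eigensolver to the 5x5 matrix) gives the spectrum above. The single zero eigenvalue shows the graph is connected.

[0, 1, 1, 1, 5]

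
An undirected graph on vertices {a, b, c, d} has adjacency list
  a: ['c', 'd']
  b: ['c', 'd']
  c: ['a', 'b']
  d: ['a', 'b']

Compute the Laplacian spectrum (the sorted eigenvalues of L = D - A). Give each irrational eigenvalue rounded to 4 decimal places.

[0, 2, 2, 4]

With the vertex order [a, b, c, d], the degrees are [2, 2, 2, 2], giving D = diag(2, 2, 2, 2) and L = D - A. Since every row of L sums to 0, the all-ones vector is in the kernel and 0 is an eigenvalue. The largest eigenvalue, 4, is at most the vertex count 4. There is one zero in the spectrum, matching the 1 component.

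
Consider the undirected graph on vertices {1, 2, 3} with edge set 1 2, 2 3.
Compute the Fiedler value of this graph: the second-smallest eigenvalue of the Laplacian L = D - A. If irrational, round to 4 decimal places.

Each diagonal entry of L is the vertex degree and each off-diagonal entry is -1 where an edge is present, 0 otherwise; in the order [1, 2, 3] the diagonal is [1, 2, 1]. The sorted Laplacian eigenvalues are [0, 1, 3]; the algebraic connectivity is the second entry, 1. There is one zero in the spectrum, matching the 1 component. By the matrix-tree theorem the graph has (1/3) * product of the nonzero eigenvalues = 1 spanning tree.

1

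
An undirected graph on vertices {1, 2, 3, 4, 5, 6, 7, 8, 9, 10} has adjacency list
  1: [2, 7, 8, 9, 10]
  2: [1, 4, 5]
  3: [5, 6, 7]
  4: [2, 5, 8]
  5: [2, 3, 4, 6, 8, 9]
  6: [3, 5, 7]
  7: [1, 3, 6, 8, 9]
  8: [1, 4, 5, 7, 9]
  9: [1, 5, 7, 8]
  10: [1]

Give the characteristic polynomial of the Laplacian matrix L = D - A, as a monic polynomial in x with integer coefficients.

Each diagonal entry of L is the vertex degree and each off-diagonal entry is -1 where an edge is present, 0 otherwise; in the order [1, 2, 3, 4, 5, 6, 7, 8, 9, 10] the diagonal is [5, 3, 3, 3, 6, 3, 5, 5, 4, 1]. L has integer entries, so p(x) = det(xI - L) has integer coefficients. Expanding the determinant yields x^10 - 38x^9 + 621x^8 - 5708x^7 + 32378x^6 - 116886x^5 + 266596x^4 - 366808x^3 + 272464x^2 - 81600x. The constant term is 0 because L is singular (the all-ones vector lies in its kernel). By the matrix-tree theorem the graph has (1/10) * product of the nonzero eigenvalues = 8160 spanning trees.

x^10 - 38x^9 + 621x^8 - 5708x^7 + 32378x^6 - 116886x^5 + 266596x^4 - 366808x^3 + 272464x^2 - 81600x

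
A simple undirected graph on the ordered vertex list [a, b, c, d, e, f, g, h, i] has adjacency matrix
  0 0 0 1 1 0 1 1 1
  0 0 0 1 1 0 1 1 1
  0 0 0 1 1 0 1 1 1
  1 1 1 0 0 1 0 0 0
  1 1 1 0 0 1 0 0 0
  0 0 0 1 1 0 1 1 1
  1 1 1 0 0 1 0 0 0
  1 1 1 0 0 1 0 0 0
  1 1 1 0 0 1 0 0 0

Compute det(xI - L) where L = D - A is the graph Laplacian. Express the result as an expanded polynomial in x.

Each diagonal entry of L is the vertex degree and each off-diagonal entry is -1 where an edge is present, 0 otherwise; in the order [a, b, c, d, e, f, g, h, i] the diagonal is [5, 5, 5, 4, 4, 5, 4, 4, 4]. Computing det(xI - L) by cofactor expansion (or equivalently via sum-over-permutations) gives x^9 - 40x^8 + 690x^7 - 6720x^6 + 40485x^5 - 154704x^4 + 366560x^3 - 492800x^2 + 288000x. The constant term is 0 because L is singular (the all-ones vector lies in its kernel). The largest eigenvalue, 9, is at most the vertex count 9.

x^9 - 40x^8 + 690x^7 - 6720x^6 + 40485x^5 - 154704x^4 + 366560x^3 - 492800x^2 + 288000x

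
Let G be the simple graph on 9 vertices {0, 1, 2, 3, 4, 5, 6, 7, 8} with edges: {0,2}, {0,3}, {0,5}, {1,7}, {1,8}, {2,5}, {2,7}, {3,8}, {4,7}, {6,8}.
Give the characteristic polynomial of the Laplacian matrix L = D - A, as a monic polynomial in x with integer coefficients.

x^9 - 20x^8 + 165x^7 - 726x^6 + 1841x^5 - 2718x^4 + 2250x^3 - 942x^2 + 153x

Each diagonal entry of L is the vertex degree and each off-diagonal entry is -1 where an edge is present, 0 otherwise; in the order [0, 1, 2, 3, 4, 5, 6, 7, 8] the diagonal is [3, 2, 3, 2, 1, 2, 1, 3, 3]. Computing det(xI - L) by cofactor expansion (or equivalently via sum-over-permutations) gives x^9 - 20x^8 + 165x^7 - 726x^6 + 1841x^5 - 2718x^4 + 2250x^3 - 942x^2 + 153x. The coefficient of x^8 equals -trace(L) = -20, matching the sum of degrees. The eigenvalues sum to 20, which equals trace(L) = 2|E|. There is one zero in the spectrum, matching the 1 component.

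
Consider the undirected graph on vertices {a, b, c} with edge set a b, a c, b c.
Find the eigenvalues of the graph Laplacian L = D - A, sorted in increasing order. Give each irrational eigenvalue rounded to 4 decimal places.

[0, 3, 3]

With the vertex order [a, b, c], the degrees are [2, 2, 2], giving D = diag(2, 2, 2) and L = D - A. Since every row of L sums to 0, the all-ones vector is in the kernel and 0 is an eigenvalue. By the matrix-tree theorem the graph has (1/3) * product of the nonzero eigenvalues = 3 spanning trees.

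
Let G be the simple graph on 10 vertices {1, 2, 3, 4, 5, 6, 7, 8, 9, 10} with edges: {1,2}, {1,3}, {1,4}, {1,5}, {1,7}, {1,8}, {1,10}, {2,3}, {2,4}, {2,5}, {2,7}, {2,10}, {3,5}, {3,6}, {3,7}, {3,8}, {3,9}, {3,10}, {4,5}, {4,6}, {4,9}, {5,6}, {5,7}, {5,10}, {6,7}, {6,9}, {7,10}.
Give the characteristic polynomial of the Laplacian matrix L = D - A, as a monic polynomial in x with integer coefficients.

x^10 - 54x^9 + 1270x^8 - 17034x^7 + 143186x^6 - 779550x^5 + 2737120x^4 - 5945498x^3 + 7205361x^2 - 3688700x

Reading degrees in the order [1, 2, 3, 4, 5, 6, 7, 8, 9, 10] gives [7, 6, 8, 5, 7, 5, 6, 2, 3, 5]; set D = diag(7, 6, 8, 5, 7, 5, 6, 2, 3, 5) and form L = D - A. Computing det(xI - L) by cofactor expansion (or equivalently via sum-over-permutations) gives x^10 - 54x^9 + 1270x^8 - 17034x^7 + 143186x^6 - 779550x^5 + 2737120x^4 - 5945498x^3 + 7205361x^2 - 3688700x. Since p(0) = det(-L) = 0, x divides p(x). The largest eigenvalue, 9.2560, is at most the vertex count 10. There is one zero in the spectrum, matching the 1 component.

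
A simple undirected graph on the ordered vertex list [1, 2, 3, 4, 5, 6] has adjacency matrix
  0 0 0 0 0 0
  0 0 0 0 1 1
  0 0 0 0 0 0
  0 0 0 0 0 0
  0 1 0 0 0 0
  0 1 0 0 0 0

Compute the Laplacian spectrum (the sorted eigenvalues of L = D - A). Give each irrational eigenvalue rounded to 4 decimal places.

Each diagonal entry of L is the vertex degree and each off-diagonal entry is -1 where an edge is present, 0 otherwise; in the order [1, 2, 3, 4, 5, 6] the diagonal is [0, 2, 0, 0, 1, 1]. Since every row of L sums to 0, the all-ones vector is in the kernel and 0 is an eigenvalue. The 4 zero eigenvalues correspond to the 4 connected components. The eigenvalues sum to 4, which equals trace(L) = 2|E|.

[0, 0, 0, 0, 1, 3]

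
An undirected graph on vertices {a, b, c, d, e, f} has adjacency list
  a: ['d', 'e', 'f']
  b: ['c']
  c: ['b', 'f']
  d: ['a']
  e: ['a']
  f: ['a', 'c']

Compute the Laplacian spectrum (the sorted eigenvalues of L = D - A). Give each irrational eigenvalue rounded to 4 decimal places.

[0, 0.3249, 1, 1.4608, 3, 4.2143]

With the vertex order [a, b, c, d, e, f], the degrees are [3, 1, 2, 1, 1, 2], giving D = diag(3, 1, 2, 1, 1, 2) and L = D - A. Diagonalising L (or applying a numerical eigensolver to the 6x6 matrix) gives the spectrum above.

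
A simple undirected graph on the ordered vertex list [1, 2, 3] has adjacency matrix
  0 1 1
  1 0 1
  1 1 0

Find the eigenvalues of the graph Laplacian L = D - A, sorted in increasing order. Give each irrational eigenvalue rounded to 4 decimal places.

Reading degrees in the order [1, 2, 3] gives [2, 2, 2]; set D = diag(2, 2, 2) and form L = D - A. Since every row of L sums to 0, the all-ones vector is in the kernel and 0 is an eigenvalue. The single zero eigenvalue shows the graph is connected. The eigenvalues sum to 6, which equals trace(L) = 2|E|.

[0, 3, 3]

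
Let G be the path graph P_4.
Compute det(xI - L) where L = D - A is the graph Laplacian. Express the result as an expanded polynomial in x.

x^4 - 6x^3 + 10x^2 - 4x

The graph has 4 vertices and degree multiset [2, 2, 1, 1]; D is the diagonal matrix of degrees and L = D - A. L has integer entries, so p(x) = det(xI - L) has integer coefficients. Expanding the determinant yields x^4 - 6x^3 + 10x^2 - 4x. Since p(0) = det(-L) = 0, x divides p(x). The largest eigenvalue, 3.4142, is at most the vertex count 4.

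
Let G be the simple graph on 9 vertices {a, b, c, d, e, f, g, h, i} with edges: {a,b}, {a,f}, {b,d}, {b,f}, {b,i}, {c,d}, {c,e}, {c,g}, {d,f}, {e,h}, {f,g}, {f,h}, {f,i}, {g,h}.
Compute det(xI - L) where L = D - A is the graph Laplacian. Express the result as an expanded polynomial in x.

Reading degrees in the order [a, b, c, d, e, f, g, h, i] gives [2, 4, 3, 3, 2, 6, 3, 3, 2]; set D = diag(2, 4, 3, 3, 2, 6, 3, 3, 2) and form L = D - A. L has integer entries, so p(x) = det(xI - L) has integer coefficients. Expanding the determinant yields x^9 - 28x^8 + 328x^7 - 2096x^6 + 7975x^5 - 18452x^4 + 25248x^3 - 18538x^2 + 5508x. Since p(0) = det(-L) = 0, x divides p(x).

x^9 - 28x^8 + 328x^7 - 2096x^6 + 7975x^5 - 18452x^4 + 25248x^3 - 18538x^2 + 5508x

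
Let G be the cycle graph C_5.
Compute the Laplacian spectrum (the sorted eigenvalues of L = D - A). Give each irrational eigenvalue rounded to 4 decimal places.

The graph has 5 vertices and degree multiset [2, 2, 2, 2, 2]; D is the diagonal matrix of degrees and L = D - A. The multiplicity of 0 as a Laplacian eigenvalue equals the number of connected components. The single zero eigenvalue shows the graph is connected. There is one zero in the spectrum, matching the 1 component.

[0, 1.3820, 1.3820, 3.6180, 3.6180]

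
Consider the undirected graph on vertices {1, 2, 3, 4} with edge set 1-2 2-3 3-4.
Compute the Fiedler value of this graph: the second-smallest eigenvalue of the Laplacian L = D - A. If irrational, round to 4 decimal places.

0.5858

With the vertex order [1, 2, 3, 4], the degrees are [1, 2, 2, 1], giving D = diag(1, 2, 2, 1) and L = D - A. Computing the eigenvalues of L and sorting gives [0, 0.5858, 2, 3.4142]. The Fiedler value lambda_2 = 0.5858 is strictly positive, so the graph is connected.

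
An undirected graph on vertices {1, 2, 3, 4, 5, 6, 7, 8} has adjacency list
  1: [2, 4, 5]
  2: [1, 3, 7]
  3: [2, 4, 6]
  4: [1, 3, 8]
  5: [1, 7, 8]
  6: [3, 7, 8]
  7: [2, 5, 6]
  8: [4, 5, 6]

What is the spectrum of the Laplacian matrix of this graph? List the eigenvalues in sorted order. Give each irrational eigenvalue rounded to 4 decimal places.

Each diagonal entry of L is the vertex degree and each off-diagonal entry is -1 where an edge is present, 0 otherwise; in the order [1, 2, 3, 4, 5, 6, 7, 8] the diagonal is [3, 3, 3, 3, 3, 3, 3, 3]. Diagonalising L (or applying a numerical eigensolver to the 8x8 matrix) gives the spectrum above. The single zero eigenvalue shows the graph is connected. There is one zero in the spectrum, matching the 1 component. The eigenvalues sum to 24, which equals trace(L) = 2|E|.

[0, 2, 2, 2, 4, 4, 4, 6]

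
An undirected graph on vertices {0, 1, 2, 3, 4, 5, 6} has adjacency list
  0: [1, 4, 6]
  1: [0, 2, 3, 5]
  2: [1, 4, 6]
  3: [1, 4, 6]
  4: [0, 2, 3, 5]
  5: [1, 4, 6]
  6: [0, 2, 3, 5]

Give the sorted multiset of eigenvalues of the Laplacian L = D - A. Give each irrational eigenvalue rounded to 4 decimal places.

Each diagonal entry of L is the vertex degree and each off-diagonal entry is -1 where an edge is present, 0 otherwise; in the order [0, 1, 2, 3, 4, 5, 6] the diagonal is [3, 4, 3, 3, 4, 3, 4]. L is symmetric positive semidefinite, so every eigenvalue is real and nonnegative. There is one zero in the spectrum, matching the 1 component.

[0, 3, 3, 3, 4, 4, 7]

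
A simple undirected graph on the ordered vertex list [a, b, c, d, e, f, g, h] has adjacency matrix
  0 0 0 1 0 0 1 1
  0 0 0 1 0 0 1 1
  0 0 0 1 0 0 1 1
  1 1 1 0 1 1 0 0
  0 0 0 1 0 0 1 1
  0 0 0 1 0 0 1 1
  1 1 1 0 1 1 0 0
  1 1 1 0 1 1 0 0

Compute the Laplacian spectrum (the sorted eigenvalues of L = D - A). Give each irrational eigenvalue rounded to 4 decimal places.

Each diagonal entry of L is the vertex degree and each off-diagonal entry is -1 where an edge is present, 0 otherwise; in the order [a, b, c, d, e, f, g, h] the diagonal is [3, 3, 3, 5, 3, 3, 5, 5]. L is symmetric positive semidefinite, so every eigenvalue is real and nonnegative. The largest eigenvalue, 8, is at most the vertex count 8.

[0, 3, 3, 3, 3, 5, 5, 8]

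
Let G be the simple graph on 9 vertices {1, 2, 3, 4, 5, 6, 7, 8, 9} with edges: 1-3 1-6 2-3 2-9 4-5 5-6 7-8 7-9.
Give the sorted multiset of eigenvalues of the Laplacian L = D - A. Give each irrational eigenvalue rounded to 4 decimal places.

[0, 0.1206, 0.4679, 1, 1.6527, 2.3473, 3, 3.5321, 3.8794]

Reading degrees in the order [1, 2, 3, 4, 5, 6, 7, 8, 9] gives [2, 2, 2, 1, 2, 2, 2, 1, 2]; set D = diag(2, 2, 2, 1, 2, 2, 2, 1, 2) and form L = D - A. Diagonalising L (or applying a numerical eigensolver to the 9x9 matrix) gives the spectrum above. The single zero eigenvalue shows the graph is connected. The largest eigenvalue, 3.8794, is at most the vertex count 9.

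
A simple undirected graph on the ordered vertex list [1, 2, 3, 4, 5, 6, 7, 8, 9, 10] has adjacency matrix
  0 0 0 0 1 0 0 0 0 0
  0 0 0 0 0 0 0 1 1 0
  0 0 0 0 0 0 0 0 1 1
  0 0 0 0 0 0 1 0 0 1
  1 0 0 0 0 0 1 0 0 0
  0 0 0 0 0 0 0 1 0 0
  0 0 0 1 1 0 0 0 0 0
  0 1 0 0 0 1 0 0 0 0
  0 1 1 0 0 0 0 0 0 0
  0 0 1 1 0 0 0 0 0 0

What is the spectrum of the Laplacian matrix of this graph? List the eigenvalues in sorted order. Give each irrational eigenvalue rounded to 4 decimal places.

[0, 0.0979, 0.3820, 0.8244, 1.3820, 2, 2.6180, 3.1756, 3.6180, 3.9021]

Reading degrees in the order [1, 2, 3, 4, 5, 6, 7, 8, 9, 10] gives [1, 2, 2, 2, 2, 1, 2, 2, 2, 2]; set D = diag(1, 2, 2, 2, 2, 1, 2, 2, 2, 2) and form L = D - A. Since every row of L sums to 0, the all-ones vector is in the kernel and 0 is an eigenvalue. The single zero eigenvalue shows the graph is connected. The eigenvalues sum to 18, which equals trace(L) = 2|E|.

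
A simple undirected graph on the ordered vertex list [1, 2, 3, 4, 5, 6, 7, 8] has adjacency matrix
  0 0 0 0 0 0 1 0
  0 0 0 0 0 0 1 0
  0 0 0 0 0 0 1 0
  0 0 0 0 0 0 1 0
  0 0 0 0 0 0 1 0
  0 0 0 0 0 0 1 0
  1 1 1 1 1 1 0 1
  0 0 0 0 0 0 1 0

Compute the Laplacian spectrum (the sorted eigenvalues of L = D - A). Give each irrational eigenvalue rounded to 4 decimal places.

[0, 1, 1, 1, 1, 1, 1, 8]

Each diagonal entry of L is the vertex degree and each off-diagonal entry is -1 where an edge is present, 0 otherwise; in the order [1, 2, 3, 4, 5, 6, 7, 8] the diagonal is [1, 1, 1, 1, 1, 1, 7, 1]. The multiplicity of 0 as a Laplacian eigenvalue equals the number of connected components. The single zero eigenvalue shows the graph is connected.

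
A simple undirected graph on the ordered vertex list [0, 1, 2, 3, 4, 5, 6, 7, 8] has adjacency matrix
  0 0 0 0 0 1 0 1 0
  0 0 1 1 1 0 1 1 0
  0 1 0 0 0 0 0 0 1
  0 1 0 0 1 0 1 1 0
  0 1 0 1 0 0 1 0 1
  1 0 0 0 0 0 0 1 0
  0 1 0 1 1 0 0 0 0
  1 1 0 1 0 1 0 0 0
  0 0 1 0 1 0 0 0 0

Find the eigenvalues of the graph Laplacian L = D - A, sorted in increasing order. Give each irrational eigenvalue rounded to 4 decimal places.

[0, 0.5316, 1.4122, 2.6197, 3, 3.8019, 4.8483, 5.4230, 6.3633]

Reading degrees in the order [0, 1, 2, 3, 4, 5, 6, 7, 8] gives [2, 5, 2, 4, 4, 2, 3, 4, 2]; set D = diag(2, 5, 2, 4, 4, 2, 3, 4, 2) and form L = D - A. Diagonalising L (or applying a numerical eigensolver to the 9x9 matrix) gives the spectrum above. The eigenvalues sum to 28, which equals trace(L) = 2|E|.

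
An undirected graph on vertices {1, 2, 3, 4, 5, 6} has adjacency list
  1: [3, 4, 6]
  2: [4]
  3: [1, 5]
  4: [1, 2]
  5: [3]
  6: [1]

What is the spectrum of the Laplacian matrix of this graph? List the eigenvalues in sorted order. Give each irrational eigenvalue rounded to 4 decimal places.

Each diagonal entry of L is the vertex degree and each off-diagonal entry is -1 where an edge is present, 0 otherwise; in the order [1, 2, 3, 4, 5, 6] the diagonal is [3, 1, 2, 2, 1, 1]. L is symmetric positive semidefinite, so every eigenvalue is real and nonnegative. The eigenvalues sum to 10, which equals trace(L) = 2|E|. There is one zero in the spectrum, matching the 1 component.

[0, 0.3820, 0.6972, 2, 2.6180, 4.3028]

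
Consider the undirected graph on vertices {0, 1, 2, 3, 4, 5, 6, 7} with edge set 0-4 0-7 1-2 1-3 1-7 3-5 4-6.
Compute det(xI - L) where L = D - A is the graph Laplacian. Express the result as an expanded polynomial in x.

Each diagonal entry of L is the vertex degree and each off-diagonal entry is -1 where an edge is present, 0 otherwise; in the order [0, 1, 2, 3, 4, 5, 6, 7] the diagonal is [2, 3, 1, 2, 2, 1, 1, 2]. Computing det(xI - L) by cofactor expansion (or equivalently via sum-over-permutations) gives x^8 - 14x^7 + 77x^6 - 212x^5 + 308x^4 - 228x^3 + 76x^2 - 8x. The constant term is 0 because L is singular (the all-ones vector lies in its kernel). There is one zero in the spectrum, matching the 1 component. The eigenvalues sum to 14, which equals trace(L) = 2|E|.

x^8 - 14x^7 + 77x^6 - 212x^5 + 308x^4 - 228x^3 + 76x^2 - 8x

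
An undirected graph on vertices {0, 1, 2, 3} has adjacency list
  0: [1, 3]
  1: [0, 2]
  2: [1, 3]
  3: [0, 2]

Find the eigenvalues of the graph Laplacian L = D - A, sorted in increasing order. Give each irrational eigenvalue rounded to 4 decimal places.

[0, 2, 2, 4]

With the vertex order [0, 1, 2, 3], the degrees are [2, 2, 2, 2], giving D = diag(2, 2, 2, 2) and L = D - A. Diagonalising L (or applying a numerical eigensolver to the 4x4 matrix) gives the spectrum above. By the matrix-tree theorem the graph has (1/4) * product of the nonzero eigenvalues = 4 spanning trees.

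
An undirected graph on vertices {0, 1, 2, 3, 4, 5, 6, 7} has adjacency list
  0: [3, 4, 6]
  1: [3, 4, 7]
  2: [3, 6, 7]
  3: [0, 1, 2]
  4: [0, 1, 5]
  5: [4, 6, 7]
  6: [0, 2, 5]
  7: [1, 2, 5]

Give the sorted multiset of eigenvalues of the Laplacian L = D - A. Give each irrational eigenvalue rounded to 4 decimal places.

[0, 2, 2, 2, 4, 4, 4, 6]

With the vertex order [0, 1, 2, 3, 4, 5, 6, 7], the degrees are [3, 3, 3, 3, 3, 3, 3, 3], giving D = diag(3, 3, 3, 3, 3, 3, 3, 3) and L = D - A. L is symmetric positive semidefinite, so every eigenvalue is real and nonnegative. By the matrix-tree theorem the graph has (1/8) * product of the nonzero eigenvalues = 384 spanning trees.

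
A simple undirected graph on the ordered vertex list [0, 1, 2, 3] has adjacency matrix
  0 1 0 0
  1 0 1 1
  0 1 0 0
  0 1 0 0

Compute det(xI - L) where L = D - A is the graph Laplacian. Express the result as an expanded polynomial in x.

x^4 - 6x^3 + 9x^2 - 4x

With the vertex order [0, 1, 2, 3], the degrees are [1, 3, 1, 1], giving D = diag(1, 3, 1, 1) and L = D - A. Computing det(xI - L) by cofactor expansion (or equivalently via sum-over-permutations) gives x^4 - 6x^3 + 9x^2 - 4x. The coefficient of x^3 equals -trace(L) = -6, matching the sum of degrees. There is one zero in the spectrum, matching the 1 component.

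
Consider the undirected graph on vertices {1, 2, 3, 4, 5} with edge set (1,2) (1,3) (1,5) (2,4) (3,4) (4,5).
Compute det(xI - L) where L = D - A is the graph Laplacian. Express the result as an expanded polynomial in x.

With the vertex order [1, 2, 3, 4, 5], the degrees are [3, 2, 2, 3, 2], giving D = diag(3, 2, 2, 3, 2) and L = D - A. Computing det(xI - L) by cofactor expansion (or equivalently via sum-over-permutations) gives x^5 - 12x^4 + 51x^3 - 92x^2 + 60x. Since p(0) = det(-L) = 0, x divides p(x). The eigenvalues sum to 12, which equals trace(L) = 2|E|.

x^5 - 12x^4 + 51x^3 - 92x^2 + 60x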